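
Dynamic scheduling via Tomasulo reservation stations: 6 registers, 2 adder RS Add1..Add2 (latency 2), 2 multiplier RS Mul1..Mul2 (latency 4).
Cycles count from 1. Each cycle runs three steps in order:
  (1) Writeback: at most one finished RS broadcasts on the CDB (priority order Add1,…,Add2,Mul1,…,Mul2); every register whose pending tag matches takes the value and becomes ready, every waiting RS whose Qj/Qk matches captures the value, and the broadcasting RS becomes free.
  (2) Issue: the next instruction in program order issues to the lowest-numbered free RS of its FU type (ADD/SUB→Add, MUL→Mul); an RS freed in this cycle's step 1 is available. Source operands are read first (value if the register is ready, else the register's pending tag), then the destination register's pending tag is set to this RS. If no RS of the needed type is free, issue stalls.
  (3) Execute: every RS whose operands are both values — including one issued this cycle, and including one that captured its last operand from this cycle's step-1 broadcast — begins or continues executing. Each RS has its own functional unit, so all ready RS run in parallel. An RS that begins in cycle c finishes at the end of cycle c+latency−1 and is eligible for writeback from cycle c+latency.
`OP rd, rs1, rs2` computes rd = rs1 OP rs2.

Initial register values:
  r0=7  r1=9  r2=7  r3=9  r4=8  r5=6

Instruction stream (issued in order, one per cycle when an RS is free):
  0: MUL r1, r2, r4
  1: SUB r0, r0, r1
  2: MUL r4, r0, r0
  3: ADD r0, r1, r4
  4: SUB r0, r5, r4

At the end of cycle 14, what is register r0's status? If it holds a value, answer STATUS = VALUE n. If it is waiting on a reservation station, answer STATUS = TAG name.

STATUS = VALUE -2395

c1: issue MUL r1<-Mul1 | r0:7,r1:Mul1,r2:7,r3:9,r4:8,r5:6
c2: issue SUB r0<-Add1 | r0:Add1,r1:Mul1,r2:7,r3:9,r4:8,r5:6
c3: issue MUL r4<-Mul2 | r0:Add1,r1:Mul1,r2:7,r3:9,r4:Mul2,r5:6
c4: issue ADD r0<-Add2 | r0:Add2,r1:Mul1,r2:7,r3:9,r4:Mul2,r5:6
c5: CDB Mul1=56; stall | r0:Add2,r1:56,r2:7,r3:9,r4:Mul2,r5:6
c6: stall | r0:Add2,r1:56,r2:7,r3:9,r4:Mul2,r5:6
c7: CDB Add1=-49; issue SUB r0<-Add1 | r0:Add1,r1:56,r2:7,r3:9,r4:Mul2,r5:6
c8: - | r0:Add1,r1:56,r2:7,r3:9,r4:Mul2,r5:6
c9: - | r0:Add1,r1:56,r2:7,r3:9,r4:Mul2,r5:6
c10: - | r0:Add1,r1:56,r2:7,r3:9,r4:Mul2,r5:6
c11: CDB Mul2=2401 | r0:Add1,r1:56,r2:7,r3:9,r4:2401,r5:6
c12: - | r0:Add1,r1:56,r2:7,r3:9,r4:2401,r5:6
c13: CDB Add1=-2395 | r0:-2395,r1:56,r2:7,r3:9,r4:2401,r5:6
c14: CDB Add2=2457 | r0:-2395,r1:56,r2:7,r3:9,r4:2401,r5:6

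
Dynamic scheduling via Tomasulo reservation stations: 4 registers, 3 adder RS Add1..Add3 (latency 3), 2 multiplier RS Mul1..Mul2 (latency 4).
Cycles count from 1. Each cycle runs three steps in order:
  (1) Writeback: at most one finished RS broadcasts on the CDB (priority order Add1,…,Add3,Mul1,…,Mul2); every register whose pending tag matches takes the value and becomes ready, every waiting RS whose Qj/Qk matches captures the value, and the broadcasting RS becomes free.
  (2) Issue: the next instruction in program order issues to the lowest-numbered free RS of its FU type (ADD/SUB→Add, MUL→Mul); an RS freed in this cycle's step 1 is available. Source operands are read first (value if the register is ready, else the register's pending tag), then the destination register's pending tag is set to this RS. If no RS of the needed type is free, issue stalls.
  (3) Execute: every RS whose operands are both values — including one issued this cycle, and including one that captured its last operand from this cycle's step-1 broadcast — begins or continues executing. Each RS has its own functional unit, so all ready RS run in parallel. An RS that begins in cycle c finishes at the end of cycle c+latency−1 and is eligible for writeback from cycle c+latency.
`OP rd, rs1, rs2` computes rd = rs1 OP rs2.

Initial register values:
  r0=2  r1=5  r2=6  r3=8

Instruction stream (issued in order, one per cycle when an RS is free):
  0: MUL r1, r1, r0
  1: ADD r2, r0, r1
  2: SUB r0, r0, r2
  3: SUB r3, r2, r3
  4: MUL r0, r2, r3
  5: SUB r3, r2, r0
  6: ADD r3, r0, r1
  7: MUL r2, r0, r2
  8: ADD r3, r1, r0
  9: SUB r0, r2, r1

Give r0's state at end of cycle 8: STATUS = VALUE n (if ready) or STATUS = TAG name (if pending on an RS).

STATUS = TAG Mul1

cycle 1: issue MUL r1<-Mul1 // r0:2,r1:Mul1,r2:6,r3:8
cycle 2: issue ADD r2<-Add1 // r0:2,r1:Mul1,r2:Add1,r3:8
cycle 3: issue SUB r0<-Add2 // r0:Add2,r1:Mul1,r2:Add1,r3:8
cycle 4: issue SUB r3<-Add3 // r0:Add2,r1:Mul1,r2:Add1,r3:Add3
cycle 5: CDB Mul1=10; issue MUL r0<-Mul1 // r0:Mul1,r1:10,r2:Add1,r3:Add3
cycle 6: stall // r0:Mul1,r1:10,r2:Add1,r3:Add3
cycle 7: stall // r0:Mul1,r1:10,r2:Add1,r3:Add3
cycle 8: CDB Add1=12; issue SUB r3<-Add1 // r0:Mul1,r1:10,r2:12,r3:Add1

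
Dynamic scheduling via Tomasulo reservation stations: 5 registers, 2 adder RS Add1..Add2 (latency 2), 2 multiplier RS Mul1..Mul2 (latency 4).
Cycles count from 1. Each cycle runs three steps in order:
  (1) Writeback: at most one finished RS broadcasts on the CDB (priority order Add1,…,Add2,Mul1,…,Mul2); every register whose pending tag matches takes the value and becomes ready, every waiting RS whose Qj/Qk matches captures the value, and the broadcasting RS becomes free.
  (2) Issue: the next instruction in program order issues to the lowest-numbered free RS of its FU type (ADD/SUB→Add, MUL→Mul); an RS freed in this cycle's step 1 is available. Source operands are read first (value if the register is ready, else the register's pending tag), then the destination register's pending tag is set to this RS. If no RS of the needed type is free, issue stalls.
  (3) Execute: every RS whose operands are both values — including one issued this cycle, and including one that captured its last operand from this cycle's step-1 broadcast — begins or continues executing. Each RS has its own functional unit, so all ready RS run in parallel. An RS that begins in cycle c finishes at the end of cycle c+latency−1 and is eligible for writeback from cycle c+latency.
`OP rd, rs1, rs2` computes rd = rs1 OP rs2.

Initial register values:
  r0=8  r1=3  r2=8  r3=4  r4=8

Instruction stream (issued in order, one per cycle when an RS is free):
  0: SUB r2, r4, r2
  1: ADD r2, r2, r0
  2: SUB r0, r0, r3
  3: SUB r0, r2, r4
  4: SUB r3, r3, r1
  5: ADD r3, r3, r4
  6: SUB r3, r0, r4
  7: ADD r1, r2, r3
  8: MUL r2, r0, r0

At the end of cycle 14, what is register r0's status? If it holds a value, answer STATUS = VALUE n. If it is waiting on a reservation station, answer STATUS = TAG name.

STATUS = VALUE 0

c1: issue SUB r2<-Add1 | r0:8,r1:3,r2:Add1,r3:4,r4:8
c2: issue ADD r2<-Add2 | r0:8,r1:3,r2:Add2,r3:4,r4:8
c3: CDB Add1=0; issue SUB r0<-Add1 | r0:Add1,r1:3,r2:Add2,r3:4,r4:8
c4: stall | r0:Add1,r1:3,r2:Add2,r3:4,r4:8
c5: CDB Add1=4; issue SUB r0<-Add1 | r0:Add1,r1:3,r2:Add2,r3:4,r4:8
c6: CDB Add2=8; issue SUB r3<-Add2 | r0:Add1,r1:3,r2:8,r3:Add2,r4:8
c7: stall | r0:Add1,r1:3,r2:8,r3:Add2,r4:8
c8: CDB Add1=0; issue ADD r3<-Add1 | r0:0,r1:3,r2:8,r3:Add1,r4:8
c9: CDB Add2=1; issue SUB r3<-Add2 | r0:0,r1:3,r2:8,r3:Add2,r4:8
c10: stall | r0:0,r1:3,r2:8,r3:Add2,r4:8
c11: CDB Add1=9; issue ADD r1<-Add1 | r0:0,r1:Add1,r2:8,r3:Add2,r4:8
c12: CDB Add2=-8; issue MUL r2<-Mul1 | r0:0,r1:Add1,r2:Mul1,r3:-8,r4:8
c13: - | r0:0,r1:Add1,r2:Mul1,r3:-8,r4:8
c14: CDB Add1=0 | r0:0,r1:0,r2:Mul1,r3:-8,r4:8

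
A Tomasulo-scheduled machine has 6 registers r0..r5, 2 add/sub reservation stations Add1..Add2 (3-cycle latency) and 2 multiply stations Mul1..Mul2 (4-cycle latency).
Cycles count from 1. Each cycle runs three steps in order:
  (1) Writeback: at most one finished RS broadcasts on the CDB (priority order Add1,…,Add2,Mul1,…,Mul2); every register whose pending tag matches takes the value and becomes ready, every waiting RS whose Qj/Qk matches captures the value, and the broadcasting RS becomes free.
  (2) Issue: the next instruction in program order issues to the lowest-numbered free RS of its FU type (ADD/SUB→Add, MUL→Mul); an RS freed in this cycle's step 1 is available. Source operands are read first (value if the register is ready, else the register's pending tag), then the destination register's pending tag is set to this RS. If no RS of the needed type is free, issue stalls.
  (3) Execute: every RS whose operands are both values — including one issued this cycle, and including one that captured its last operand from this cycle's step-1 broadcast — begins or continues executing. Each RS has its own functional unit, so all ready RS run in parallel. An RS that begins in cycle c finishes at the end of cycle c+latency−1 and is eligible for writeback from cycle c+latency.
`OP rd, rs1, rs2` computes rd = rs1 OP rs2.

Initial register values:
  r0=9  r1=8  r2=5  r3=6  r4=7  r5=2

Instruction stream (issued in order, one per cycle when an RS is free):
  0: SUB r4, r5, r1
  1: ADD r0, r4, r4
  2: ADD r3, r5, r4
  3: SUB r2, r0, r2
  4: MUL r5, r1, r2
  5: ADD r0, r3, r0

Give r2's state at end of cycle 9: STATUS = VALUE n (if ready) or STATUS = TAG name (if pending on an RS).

cycle 1: issue SUB r4<-Add1 // r0:9,r1:8,r2:5,r3:6,r4:Add1,r5:2
cycle 2: issue ADD r0<-Add2 // r0:Add2,r1:8,r2:5,r3:6,r4:Add1,r5:2
cycle 3: stall // r0:Add2,r1:8,r2:5,r3:6,r4:Add1,r5:2
cycle 4: CDB Add1=-6; issue ADD r3<-Add1 // r0:Add2,r1:8,r2:5,r3:Add1,r4:-6,r5:2
cycle 5: stall // r0:Add2,r1:8,r2:5,r3:Add1,r4:-6,r5:2
cycle 6: stall // r0:Add2,r1:8,r2:5,r3:Add1,r4:-6,r5:2
cycle 7: CDB Add1=-4; issue SUB r2<-Add1 // r0:Add2,r1:8,r2:Add1,r3:-4,r4:-6,r5:2
cycle 8: CDB Add2=-12; issue MUL r5<-Mul1 // r0:-12,r1:8,r2:Add1,r3:-4,r4:-6,r5:Mul1
cycle 9: issue ADD r0<-Add2 // r0:Add2,r1:8,r2:Add1,r3:-4,r4:-6,r5:Mul1

STATUS = TAG Add1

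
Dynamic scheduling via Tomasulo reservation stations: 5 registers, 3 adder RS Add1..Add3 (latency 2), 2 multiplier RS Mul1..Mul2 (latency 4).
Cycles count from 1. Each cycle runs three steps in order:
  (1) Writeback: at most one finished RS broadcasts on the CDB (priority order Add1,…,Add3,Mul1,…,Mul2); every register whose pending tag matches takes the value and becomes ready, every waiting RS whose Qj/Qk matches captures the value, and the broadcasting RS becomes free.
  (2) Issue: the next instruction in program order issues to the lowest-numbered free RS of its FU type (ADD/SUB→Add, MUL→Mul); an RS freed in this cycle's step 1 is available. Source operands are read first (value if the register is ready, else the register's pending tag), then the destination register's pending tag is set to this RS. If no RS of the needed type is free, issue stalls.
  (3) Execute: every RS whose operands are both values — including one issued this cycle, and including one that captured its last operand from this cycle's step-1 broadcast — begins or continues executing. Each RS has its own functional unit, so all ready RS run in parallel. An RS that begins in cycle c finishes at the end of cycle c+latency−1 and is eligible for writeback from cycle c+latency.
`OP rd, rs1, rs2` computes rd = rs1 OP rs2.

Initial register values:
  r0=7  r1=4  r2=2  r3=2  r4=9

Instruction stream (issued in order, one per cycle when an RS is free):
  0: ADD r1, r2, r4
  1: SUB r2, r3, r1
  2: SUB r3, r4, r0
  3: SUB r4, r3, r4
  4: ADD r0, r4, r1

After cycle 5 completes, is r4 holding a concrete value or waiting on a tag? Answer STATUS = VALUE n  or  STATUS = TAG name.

cycle 1: issue ADD r1<-Add1 // r0:7,r1:Add1,r2:2,r3:2,r4:9
cycle 2: issue SUB r2<-Add2 // r0:7,r1:Add1,r2:Add2,r3:2,r4:9
cycle 3: CDB Add1=11; issue SUB r3<-Add1 // r0:7,r1:11,r2:Add2,r3:Add1,r4:9
cycle 4: issue SUB r4<-Add3 // r0:7,r1:11,r2:Add2,r3:Add1,r4:Add3
cycle 5: CDB Add1=2; issue ADD r0<-Add1 // r0:Add1,r1:11,r2:Add2,r3:2,r4:Add3

STATUS = TAG Add3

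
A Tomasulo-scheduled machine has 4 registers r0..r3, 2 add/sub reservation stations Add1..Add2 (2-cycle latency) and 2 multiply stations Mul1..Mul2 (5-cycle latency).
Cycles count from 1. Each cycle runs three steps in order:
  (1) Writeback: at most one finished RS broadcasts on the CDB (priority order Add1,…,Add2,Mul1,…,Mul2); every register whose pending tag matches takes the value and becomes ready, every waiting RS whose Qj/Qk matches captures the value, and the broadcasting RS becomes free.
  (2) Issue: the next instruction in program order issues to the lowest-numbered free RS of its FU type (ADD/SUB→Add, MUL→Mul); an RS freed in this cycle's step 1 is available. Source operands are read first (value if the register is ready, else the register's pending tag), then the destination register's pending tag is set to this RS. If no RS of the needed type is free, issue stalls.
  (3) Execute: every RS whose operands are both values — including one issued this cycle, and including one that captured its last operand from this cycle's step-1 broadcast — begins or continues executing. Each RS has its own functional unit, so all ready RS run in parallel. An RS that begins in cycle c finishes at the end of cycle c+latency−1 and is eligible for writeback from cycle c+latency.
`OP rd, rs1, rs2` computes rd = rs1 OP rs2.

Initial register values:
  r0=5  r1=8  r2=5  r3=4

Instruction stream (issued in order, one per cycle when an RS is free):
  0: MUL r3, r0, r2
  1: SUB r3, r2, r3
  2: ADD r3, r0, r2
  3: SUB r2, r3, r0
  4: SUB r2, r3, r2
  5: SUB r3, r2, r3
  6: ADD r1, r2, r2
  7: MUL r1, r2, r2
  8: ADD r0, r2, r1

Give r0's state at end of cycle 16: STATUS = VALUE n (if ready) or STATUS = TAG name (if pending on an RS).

STATUS = TAG Add1

cycle 1: issue MUL r3<-Mul1 // r0:5,r1:8,r2:5,r3:Mul1
cycle 2: issue SUB r3<-Add1 // r0:5,r1:8,r2:5,r3:Add1
cycle 3: issue ADD r3<-Add2 // r0:5,r1:8,r2:5,r3:Add2
cycle 4: stall // r0:5,r1:8,r2:5,r3:Add2
cycle 5: CDB Add2=10; issue SUB r2<-Add2 // r0:5,r1:8,r2:Add2,r3:10
cycle 6: CDB Mul1=25; stall // r0:5,r1:8,r2:Add2,r3:10
cycle 7: CDB Add2=5; issue SUB r2<-Add2 // r0:5,r1:8,r2:Add2,r3:10
cycle 8: CDB Add1=-20; issue SUB r3<-Add1 // r0:5,r1:8,r2:Add2,r3:Add1
cycle 9: CDB Add2=5; issue ADD r1<-Add2 // r0:5,r1:Add2,r2:5,r3:Add1
cycle 10: issue MUL r1<-Mul1 // r0:5,r1:Mul1,r2:5,r3:Add1
cycle 11: CDB Add1=-5; issue ADD r0<-Add1 // r0:Add1,r1:Mul1,r2:5,r3:-5
cycle 12: CDB Add2=10 // r0:Add1,r1:Mul1,r2:5,r3:-5
cycle 13: - // r0:Add1,r1:Mul1,r2:5,r3:-5
cycle 14: - // r0:Add1,r1:Mul1,r2:5,r3:-5
cycle 15: CDB Mul1=25 // r0:Add1,r1:25,r2:5,r3:-5
cycle 16: - // r0:Add1,r1:25,r2:5,r3:-5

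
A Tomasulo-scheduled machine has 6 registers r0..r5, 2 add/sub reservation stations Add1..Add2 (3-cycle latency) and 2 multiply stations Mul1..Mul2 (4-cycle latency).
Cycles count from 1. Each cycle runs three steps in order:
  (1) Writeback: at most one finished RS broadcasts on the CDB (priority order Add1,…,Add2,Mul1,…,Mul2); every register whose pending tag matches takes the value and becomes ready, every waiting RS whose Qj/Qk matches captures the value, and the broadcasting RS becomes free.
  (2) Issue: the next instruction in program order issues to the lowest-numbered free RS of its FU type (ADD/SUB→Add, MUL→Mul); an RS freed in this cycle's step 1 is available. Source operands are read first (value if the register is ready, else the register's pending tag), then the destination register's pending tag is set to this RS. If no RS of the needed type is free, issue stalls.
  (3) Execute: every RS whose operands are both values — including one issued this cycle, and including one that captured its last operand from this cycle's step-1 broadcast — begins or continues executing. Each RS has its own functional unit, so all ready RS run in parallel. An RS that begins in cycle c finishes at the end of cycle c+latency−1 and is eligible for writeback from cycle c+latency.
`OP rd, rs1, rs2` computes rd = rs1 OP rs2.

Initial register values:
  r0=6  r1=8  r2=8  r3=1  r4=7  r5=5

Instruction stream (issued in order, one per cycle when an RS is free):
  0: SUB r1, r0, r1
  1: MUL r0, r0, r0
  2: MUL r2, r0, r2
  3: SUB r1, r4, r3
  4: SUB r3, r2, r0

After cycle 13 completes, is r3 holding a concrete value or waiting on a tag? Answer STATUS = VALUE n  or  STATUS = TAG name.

cycle 1: issue SUB r1<-Add1 // r0:6,r1:Add1,r2:8,r3:1,r4:7,r5:5
cycle 2: issue MUL r0<-Mul1 // r0:Mul1,r1:Add1,r2:8,r3:1,r4:7,r5:5
cycle 3: issue MUL r2<-Mul2 // r0:Mul1,r1:Add1,r2:Mul2,r3:1,r4:7,r5:5
cycle 4: CDB Add1=-2; issue SUB r1<-Add1 // r0:Mul1,r1:Add1,r2:Mul2,r3:1,r4:7,r5:5
cycle 5: issue SUB r3<-Add2 // r0:Mul1,r1:Add1,r2:Mul2,r3:Add2,r4:7,r5:5
cycle 6: CDB Mul1=36 // r0:36,r1:Add1,r2:Mul2,r3:Add2,r4:7,r5:5
cycle 7: CDB Add1=6 // r0:36,r1:6,r2:Mul2,r3:Add2,r4:7,r5:5
cycle 8: - // r0:36,r1:6,r2:Mul2,r3:Add2,r4:7,r5:5
cycle 9: - // r0:36,r1:6,r2:Mul2,r3:Add2,r4:7,r5:5
cycle 10: CDB Mul2=288 // r0:36,r1:6,r2:288,r3:Add2,r4:7,r5:5
cycle 11: - // r0:36,r1:6,r2:288,r3:Add2,r4:7,r5:5
cycle 12: - // r0:36,r1:6,r2:288,r3:Add2,r4:7,r5:5
cycle 13: CDB Add2=252 // r0:36,r1:6,r2:288,r3:252,r4:7,r5:5

STATUS = VALUE 252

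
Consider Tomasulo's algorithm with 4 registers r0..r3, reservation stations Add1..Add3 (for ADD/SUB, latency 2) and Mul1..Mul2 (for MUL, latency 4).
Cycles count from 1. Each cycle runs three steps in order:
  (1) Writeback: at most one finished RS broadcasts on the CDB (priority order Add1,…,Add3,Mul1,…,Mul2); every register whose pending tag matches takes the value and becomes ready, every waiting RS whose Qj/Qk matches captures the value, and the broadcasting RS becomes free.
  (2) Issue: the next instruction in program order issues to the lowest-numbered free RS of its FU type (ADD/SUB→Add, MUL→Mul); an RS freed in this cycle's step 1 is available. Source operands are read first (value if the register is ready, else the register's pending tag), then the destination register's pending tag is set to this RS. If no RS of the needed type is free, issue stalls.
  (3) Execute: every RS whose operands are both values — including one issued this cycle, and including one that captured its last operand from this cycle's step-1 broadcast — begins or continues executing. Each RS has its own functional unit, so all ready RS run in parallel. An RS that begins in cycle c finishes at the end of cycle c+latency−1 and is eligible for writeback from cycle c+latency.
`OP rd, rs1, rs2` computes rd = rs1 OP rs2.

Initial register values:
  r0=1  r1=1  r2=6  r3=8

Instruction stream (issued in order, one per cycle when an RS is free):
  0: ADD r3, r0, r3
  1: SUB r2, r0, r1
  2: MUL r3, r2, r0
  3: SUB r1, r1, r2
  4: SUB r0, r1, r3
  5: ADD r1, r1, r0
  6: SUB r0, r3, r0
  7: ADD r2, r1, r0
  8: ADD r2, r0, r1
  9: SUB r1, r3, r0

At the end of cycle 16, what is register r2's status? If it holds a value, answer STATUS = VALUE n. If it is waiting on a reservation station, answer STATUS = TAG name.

c1: issue ADD r3<-Add1 | r0:1,r1:1,r2:6,r3:Add1
c2: issue SUB r2<-Add2 | r0:1,r1:1,r2:Add2,r3:Add1
c3: CDB Add1=9; issue MUL r3<-Mul1 | r0:1,r1:1,r2:Add2,r3:Mul1
c4: CDB Add2=0; issue SUB r1<-Add1 | r0:1,r1:Add1,r2:0,r3:Mul1
c5: issue SUB r0<-Add2 | r0:Add2,r1:Add1,r2:0,r3:Mul1
c6: CDB Add1=1; issue ADD r1<-Add1 | r0:Add2,r1:Add1,r2:0,r3:Mul1
c7: issue SUB r0<-Add3 | r0:Add3,r1:Add1,r2:0,r3:Mul1
c8: CDB Mul1=0; stall | r0:Add3,r1:Add1,r2:0,r3:0
c9: stall | r0:Add3,r1:Add1,r2:0,r3:0
c10: CDB Add2=1; issue ADD r2<-Add2 | r0:Add3,r1:Add1,r2:Add2,r3:0
c11: stall | r0:Add3,r1:Add1,r2:Add2,r3:0
c12: CDB Add1=2; issue ADD r2<-Add1 | r0:Add3,r1:2,r2:Add1,r3:0
c13: CDB Add3=-1; issue SUB r1<-Add3 | r0:-1,r1:Add3,r2:Add1,r3:0
c14: - | r0:-1,r1:Add3,r2:Add1,r3:0
c15: CDB Add1=1 | r0:-1,r1:Add3,r2:1,r3:0
c16: CDB Add2=1 | r0:-1,r1:Add3,r2:1,r3:0

STATUS = VALUE 1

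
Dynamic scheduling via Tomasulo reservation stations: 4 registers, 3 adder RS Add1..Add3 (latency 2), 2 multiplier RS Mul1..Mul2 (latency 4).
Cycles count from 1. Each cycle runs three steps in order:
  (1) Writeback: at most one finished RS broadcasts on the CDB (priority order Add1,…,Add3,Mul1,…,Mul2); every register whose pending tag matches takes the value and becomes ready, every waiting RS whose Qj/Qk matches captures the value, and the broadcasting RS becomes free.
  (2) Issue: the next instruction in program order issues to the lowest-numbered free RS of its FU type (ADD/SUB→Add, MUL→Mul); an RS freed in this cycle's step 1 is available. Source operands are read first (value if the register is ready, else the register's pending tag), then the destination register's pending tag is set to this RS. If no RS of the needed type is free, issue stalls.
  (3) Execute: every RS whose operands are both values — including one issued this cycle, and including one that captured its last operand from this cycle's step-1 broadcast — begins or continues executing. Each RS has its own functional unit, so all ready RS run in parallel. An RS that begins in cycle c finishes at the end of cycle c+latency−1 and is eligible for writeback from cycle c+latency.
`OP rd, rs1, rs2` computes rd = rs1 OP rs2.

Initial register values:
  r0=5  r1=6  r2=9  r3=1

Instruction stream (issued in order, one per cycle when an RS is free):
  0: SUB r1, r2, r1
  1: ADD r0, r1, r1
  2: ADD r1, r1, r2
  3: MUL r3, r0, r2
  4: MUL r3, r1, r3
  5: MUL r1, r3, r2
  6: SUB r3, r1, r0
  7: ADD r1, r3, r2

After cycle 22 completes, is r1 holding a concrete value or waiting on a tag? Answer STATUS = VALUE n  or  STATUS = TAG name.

c1: issue SUB r1<-Add1 | r0:5,r1:Add1,r2:9,r3:1
c2: issue ADD r0<-Add2 | r0:Add2,r1:Add1,r2:9,r3:1
c3: CDB Add1=3; issue ADD r1<-Add1 | r0:Add2,r1:Add1,r2:9,r3:1
c4: issue MUL r3<-Mul1 | r0:Add2,r1:Add1,r2:9,r3:Mul1
c5: CDB Add1=12; issue MUL r3<-Mul2 | r0:Add2,r1:12,r2:9,r3:Mul2
c6: CDB Add2=6; stall | r0:6,r1:12,r2:9,r3:Mul2
c7: stall | r0:6,r1:12,r2:9,r3:Mul2
c8: stall | r0:6,r1:12,r2:9,r3:Mul2
c9: stall | r0:6,r1:12,r2:9,r3:Mul2
c10: CDB Mul1=54; issue MUL r1<-Mul1 | r0:6,r1:Mul1,r2:9,r3:Mul2
c11: issue SUB r3<-Add1 | r0:6,r1:Mul1,r2:9,r3:Add1
c12: issue ADD r1<-Add2 | r0:6,r1:Add2,r2:9,r3:Add1
c13: - | r0:6,r1:Add2,r2:9,r3:Add1
c14: CDB Mul2=648 | r0:6,r1:Add2,r2:9,r3:Add1
c15: - | r0:6,r1:Add2,r2:9,r3:Add1
c16: - | r0:6,r1:Add2,r2:9,r3:Add1
c17: - | r0:6,r1:Add2,r2:9,r3:Add1
c18: CDB Mul1=5832 | r0:6,r1:Add2,r2:9,r3:Add1
c19: - | r0:6,r1:Add2,r2:9,r3:Add1
c20: CDB Add1=5826 | r0:6,r1:Add2,r2:9,r3:5826
c21: - | r0:6,r1:Add2,r2:9,r3:5826
c22: CDB Add2=5835 | r0:6,r1:5835,r2:9,r3:5826

STATUS = VALUE 5835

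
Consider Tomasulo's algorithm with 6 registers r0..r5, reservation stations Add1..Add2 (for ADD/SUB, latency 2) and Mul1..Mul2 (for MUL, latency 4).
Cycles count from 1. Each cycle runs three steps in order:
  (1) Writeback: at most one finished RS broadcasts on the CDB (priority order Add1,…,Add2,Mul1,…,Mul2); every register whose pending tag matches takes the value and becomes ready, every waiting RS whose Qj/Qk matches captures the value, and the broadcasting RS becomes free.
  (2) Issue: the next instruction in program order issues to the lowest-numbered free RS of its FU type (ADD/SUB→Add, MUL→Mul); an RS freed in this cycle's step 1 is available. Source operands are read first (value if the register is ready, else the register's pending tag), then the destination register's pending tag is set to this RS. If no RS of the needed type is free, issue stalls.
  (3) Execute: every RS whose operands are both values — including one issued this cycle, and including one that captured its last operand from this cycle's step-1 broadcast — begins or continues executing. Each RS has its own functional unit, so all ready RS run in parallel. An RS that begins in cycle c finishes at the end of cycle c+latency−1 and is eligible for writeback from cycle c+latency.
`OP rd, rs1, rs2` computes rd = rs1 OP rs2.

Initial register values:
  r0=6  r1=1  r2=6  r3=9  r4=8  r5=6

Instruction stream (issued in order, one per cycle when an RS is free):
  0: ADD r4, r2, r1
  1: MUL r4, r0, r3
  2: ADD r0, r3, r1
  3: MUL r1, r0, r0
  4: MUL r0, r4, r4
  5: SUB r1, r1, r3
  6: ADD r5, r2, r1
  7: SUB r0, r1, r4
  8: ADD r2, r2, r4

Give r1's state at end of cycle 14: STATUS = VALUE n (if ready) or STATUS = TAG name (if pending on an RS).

STATUS = VALUE 91

  c1: issue ADD r4<-Add1  regs: r0:6,r1:1,r2:6,r3:9,r4:Add1,r5:6
  c2: issue MUL r4<-Mul1  regs: r0:6,r1:1,r2:6,r3:9,r4:Mul1,r5:6
  c3: CDB Add1=7; issue ADD r0<-Add1  regs: r0:Add1,r1:1,r2:6,r3:9,r4:Mul1,r5:6
  c4: issue MUL r1<-Mul2  regs: r0:Add1,r1:Mul2,r2:6,r3:9,r4:Mul1,r5:6
  c5: CDB Add1=10; stall  regs: r0:10,r1:Mul2,r2:6,r3:9,r4:Mul1,r5:6
  c6: CDB Mul1=54; issue MUL r0<-Mul1  regs: r0:Mul1,r1:Mul2,r2:6,r3:9,r4:54,r5:6
  c7: issue SUB r1<-Add1  regs: r0:Mul1,r1:Add1,r2:6,r3:9,r4:54,r5:6
  c8: issue ADD r5<-Add2  regs: r0:Mul1,r1:Add1,r2:6,r3:9,r4:54,r5:Add2
  c9: CDB Mul2=100; stall  regs: r0:Mul1,r1:Add1,r2:6,r3:9,r4:54,r5:Add2
  c10: CDB Mul1=2916; stall  regs: r0:2916,r1:Add1,r2:6,r3:9,r4:54,r5:Add2
  c11: CDB Add1=91; issue SUB r0<-Add1  regs: r0:Add1,r1:91,r2:6,r3:9,r4:54,r5:Add2
  c12: stall  regs: r0:Add1,r1:91,r2:6,r3:9,r4:54,r5:Add2
  c13: CDB Add1=37; issue ADD r2<-Add1  regs: r0:37,r1:91,r2:Add1,r3:9,r4:54,r5:Add2
  c14: CDB Add2=97  regs: r0:37,r1:91,r2:Add1,r3:9,r4:54,r5:97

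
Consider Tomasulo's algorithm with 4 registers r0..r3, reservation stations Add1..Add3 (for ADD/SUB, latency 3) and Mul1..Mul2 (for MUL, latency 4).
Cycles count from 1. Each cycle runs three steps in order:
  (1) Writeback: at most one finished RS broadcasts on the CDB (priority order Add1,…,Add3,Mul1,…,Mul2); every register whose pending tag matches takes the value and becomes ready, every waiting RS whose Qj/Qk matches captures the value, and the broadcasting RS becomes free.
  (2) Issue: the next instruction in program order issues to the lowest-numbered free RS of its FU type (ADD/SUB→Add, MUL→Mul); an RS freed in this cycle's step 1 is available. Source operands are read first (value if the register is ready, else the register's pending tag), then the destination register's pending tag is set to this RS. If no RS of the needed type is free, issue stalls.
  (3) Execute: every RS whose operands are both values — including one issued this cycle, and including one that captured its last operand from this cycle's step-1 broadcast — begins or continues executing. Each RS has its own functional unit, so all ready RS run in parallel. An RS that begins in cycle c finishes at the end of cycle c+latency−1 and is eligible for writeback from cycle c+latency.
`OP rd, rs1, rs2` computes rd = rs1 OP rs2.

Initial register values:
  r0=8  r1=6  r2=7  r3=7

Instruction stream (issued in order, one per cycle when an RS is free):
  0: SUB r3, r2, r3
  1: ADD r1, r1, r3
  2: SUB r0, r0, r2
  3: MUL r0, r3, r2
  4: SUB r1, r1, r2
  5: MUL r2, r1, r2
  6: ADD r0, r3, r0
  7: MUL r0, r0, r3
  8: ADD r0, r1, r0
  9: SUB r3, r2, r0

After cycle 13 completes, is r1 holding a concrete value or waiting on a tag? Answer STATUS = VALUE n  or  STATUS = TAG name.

STATUS = VALUE -1

cycle 1: issue SUB r3<-Add1 // r0:8,r1:6,r2:7,r3:Add1
cycle 2: issue ADD r1<-Add2 // r0:8,r1:Add2,r2:7,r3:Add1
cycle 3: issue SUB r0<-Add3 // r0:Add3,r1:Add2,r2:7,r3:Add1
cycle 4: CDB Add1=0; issue MUL r0<-Mul1 // r0:Mul1,r1:Add2,r2:7,r3:0
cycle 5: issue SUB r1<-Add1 // r0:Mul1,r1:Add1,r2:7,r3:0
cycle 6: CDB Add3=1; issue MUL r2<-Mul2 // r0:Mul1,r1:Add1,r2:Mul2,r3:0
cycle 7: CDB Add2=6; issue ADD r0<-Add2 // r0:Add2,r1:Add1,r2:Mul2,r3:0
cycle 8: CDB Mul1=0; issue MUL r0<-Mul1 // r0:Mul1,r1:Add1,r2:Mul2,r3:0
cycle 9: issue ADD r0<-Add3 // r0:Add3,r1:Add1,r2:Mul2,r3:0
cycle 10: CDB Add1=-1; issue SUB r3<-Add1 // r0:Add3,r1:-1,r2:Mul2,r3:Add1
cycle 11: CDB Add2=0 // r0:Add3,r1:-1,r2:Mul2,r3:Add1
cycle 12: - // r0:Add3,r1:-1,r2:Mul2,r3:Add1
cycle 13: - // r0:Add3,r1:-1,r2:Mul2,r3:Add1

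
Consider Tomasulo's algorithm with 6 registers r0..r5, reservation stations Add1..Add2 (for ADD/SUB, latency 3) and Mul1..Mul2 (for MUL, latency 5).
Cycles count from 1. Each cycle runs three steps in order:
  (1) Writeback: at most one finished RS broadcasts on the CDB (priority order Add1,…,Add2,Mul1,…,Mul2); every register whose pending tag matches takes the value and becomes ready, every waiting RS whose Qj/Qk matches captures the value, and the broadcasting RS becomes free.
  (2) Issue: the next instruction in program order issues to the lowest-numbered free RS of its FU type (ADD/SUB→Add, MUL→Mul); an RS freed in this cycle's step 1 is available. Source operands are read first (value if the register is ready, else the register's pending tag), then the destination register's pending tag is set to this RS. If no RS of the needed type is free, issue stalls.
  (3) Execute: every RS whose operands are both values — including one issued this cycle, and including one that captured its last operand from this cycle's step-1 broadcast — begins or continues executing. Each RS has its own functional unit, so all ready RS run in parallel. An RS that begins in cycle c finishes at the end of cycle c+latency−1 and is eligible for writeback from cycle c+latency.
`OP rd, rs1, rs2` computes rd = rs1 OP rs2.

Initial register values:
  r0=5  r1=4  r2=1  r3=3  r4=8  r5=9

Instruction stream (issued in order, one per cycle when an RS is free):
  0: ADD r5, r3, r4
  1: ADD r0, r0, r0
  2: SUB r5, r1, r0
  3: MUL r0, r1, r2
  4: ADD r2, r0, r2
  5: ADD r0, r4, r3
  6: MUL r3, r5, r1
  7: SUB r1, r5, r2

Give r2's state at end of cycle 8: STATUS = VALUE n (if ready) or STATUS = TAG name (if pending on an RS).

STATUS = TAG Add2

cycle 1: issue ADD r5<-Add1 // r0:5,r1:4,r2:1,r3:3,r4:8,r5:Add1
cycle 2: issue ADD r0<-Add2 // r0:Add2,r1:4,r2:1,r3:3,r4:8,r5:Add1
cycle 3: stall // r0:Add2,r1:4,r2:1,r3:3,r4:8,r5:Add1
cycle 4: CDB Add1=11; issue SUB r5<-Add1 // r0:Add2,r1:4,r2:1,r3:3,r4:8,r5:Add1
cycle 5: CDB Add2=10; issue MUL r0<-Mul1 // r0:Mul1,r1:4,r2:1,r3:3,r4:8,r5:Add1
cycle 6: issue ADD r2<-Add2 // r0:Mul1,r1:4,r2:Add2,r3:3,r4:8,r5:Add1
cycle 7: stall // r0:Mul1,r1:4,r2:Add2,r3:3,r4:8,r5:Add1
cycle 8: CDB Add1=-6; issue ADD r0<-Add1 // r0:Add1,r1:4,r2:Add2,r3:3,r4:8,r5:-6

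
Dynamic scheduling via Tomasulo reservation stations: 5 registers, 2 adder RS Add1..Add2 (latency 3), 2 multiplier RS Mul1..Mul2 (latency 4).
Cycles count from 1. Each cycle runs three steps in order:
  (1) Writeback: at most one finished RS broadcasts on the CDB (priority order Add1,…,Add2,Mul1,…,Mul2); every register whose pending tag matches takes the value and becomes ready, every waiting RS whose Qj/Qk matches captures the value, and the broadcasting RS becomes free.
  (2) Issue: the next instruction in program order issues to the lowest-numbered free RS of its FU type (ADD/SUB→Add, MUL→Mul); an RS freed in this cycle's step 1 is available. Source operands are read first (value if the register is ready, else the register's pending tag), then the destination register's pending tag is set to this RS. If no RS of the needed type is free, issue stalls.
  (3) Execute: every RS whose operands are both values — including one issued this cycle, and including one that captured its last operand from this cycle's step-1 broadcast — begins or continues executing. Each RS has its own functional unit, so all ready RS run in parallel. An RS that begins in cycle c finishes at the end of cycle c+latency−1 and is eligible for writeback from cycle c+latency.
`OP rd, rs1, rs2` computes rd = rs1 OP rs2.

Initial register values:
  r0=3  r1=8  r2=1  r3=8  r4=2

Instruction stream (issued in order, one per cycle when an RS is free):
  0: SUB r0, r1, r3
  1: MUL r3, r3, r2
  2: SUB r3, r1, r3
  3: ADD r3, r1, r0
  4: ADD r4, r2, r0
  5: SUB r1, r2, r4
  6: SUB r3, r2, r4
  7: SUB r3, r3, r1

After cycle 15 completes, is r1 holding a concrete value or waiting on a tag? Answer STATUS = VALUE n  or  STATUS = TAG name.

STATUS = VALUE 0

cycle 1: issue SUB r0<-Add1 // r0:Add1,r1:8,r2:1,r3:8,r4:2
cycle 2: issue MUL r3<-Mul1 // r0:Add1,r1:8,r2:1,r3:Mul1,r4:2
cycle 3: issue SUB r3<-Add2 // r0:Add1,r1:8,r2:1,r3:Add2,r4:2
cycle 4: CDB Add1=0; issue ADD r3<-Add1 // r0:0,r1:8,r2:1,r3:Add1,r4:2
cycle 5: stall // r0:0,r1:8,r2:1,r3:Add1,r4:2
cycle 6: CDB Mul1=8; stall // r0:0,r1:8,r2:1,r3:Add1,r4:2
cycle 7: CDB Add1=8; issue ADD r4<-Add1 // r0:0,r1:8,r2:1,r3:8,r4:Add1
cycle 8: stall // r0:0,r1:8,r2:1,r3:8,r4:Add1
cycle 9: CDB Add2=0; issue SUB r1<-Add2 // r0:0,r1:Add2,r2:1,r3:8,r4:Add1
cycle 10: CDB Add1=1; issue SUB r3<-Add1 // r0:0,r1:Add2,r2:1,r3:Add1,r4:1
cycle 11: stall // r0:0,r1:Add2,r2:1,r3:Add1,r4:1
cycle 12: stall // r0:0,r1:Add2,r2:1,r3:Add1,r4:1
cycle 13: CDB Add1=0; issue SUB r3<-Add1 // r0:0,r1:Add2,r2:1,r3:Add1,r4:1
cycle 14: CDB Add2=0 // r0:0,r1:0,r2:1,r3:Add1,r4:1
cycle 15: - // r0:0,r1:0,r2:1,r3:Add1,r4:1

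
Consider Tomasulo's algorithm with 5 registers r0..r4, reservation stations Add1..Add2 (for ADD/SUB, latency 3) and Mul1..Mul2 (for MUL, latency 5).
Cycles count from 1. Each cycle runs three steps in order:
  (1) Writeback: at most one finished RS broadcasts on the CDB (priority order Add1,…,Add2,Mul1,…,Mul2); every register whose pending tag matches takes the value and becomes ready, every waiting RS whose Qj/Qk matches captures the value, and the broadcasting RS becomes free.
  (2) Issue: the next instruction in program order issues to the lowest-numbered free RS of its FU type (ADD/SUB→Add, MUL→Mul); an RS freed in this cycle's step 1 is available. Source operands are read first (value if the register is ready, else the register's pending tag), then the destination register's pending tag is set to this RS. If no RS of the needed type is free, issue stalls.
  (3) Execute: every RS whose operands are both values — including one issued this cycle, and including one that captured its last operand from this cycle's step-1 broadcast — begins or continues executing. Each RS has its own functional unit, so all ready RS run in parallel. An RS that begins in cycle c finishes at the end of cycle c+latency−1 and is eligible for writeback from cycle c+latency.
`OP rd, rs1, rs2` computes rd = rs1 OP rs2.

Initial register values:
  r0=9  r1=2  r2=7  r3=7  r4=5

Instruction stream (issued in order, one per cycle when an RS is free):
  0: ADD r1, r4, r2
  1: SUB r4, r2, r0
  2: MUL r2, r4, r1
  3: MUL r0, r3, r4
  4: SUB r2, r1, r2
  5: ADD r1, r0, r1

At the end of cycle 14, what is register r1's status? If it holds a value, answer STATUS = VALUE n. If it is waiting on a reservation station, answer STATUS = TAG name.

STATUS = VALUE -2

cycle 1: issue ADD r1<-Add1 // r0:9,r1:Add1,r2:7,r3:7,r4:5
cycle 2: issue SUB r4<-Add2 // r0:9,r1:Add1,r2:7,r3:7,r4:Add2
cycle 3: issue MUL r2<-Mul1 // r0:9,r1:Add1,r2:Mul1,r3:7,r4:Add2
cycle 4: CDB Add1=12; issue MUL r0<-Mul2 // r0:Mul2,r1:12,r2:Mul1,r3:7,r4:Add2
cycle 5: CDB Add2=-2; issue SUB r2<-Add1 // r0:Mul2,r1:12,r2:Add1,r3:7,r4:-2
cycle 6: issue ADD r1<-Add2 // r0:Mul2,r1:Add2,r2:Add1,r3:7,r4:-2
cycle 7: - // r0:Mul2,r1:Add2,r2:Add1,r3:7,r4:-2
cycle 8: - // r0:Mul2,r1:Add2,r2:Add1,r3:7,r4:-2
cycle 9: - // r0:Mul2,r1:Add2,r2:Add1,r3:7,r4:-2
cycle 10: CDB Mul1=-24 // r0:Mul2,r1:Add2,r2:Add1,r3:7,r4:-2
cycle 11: CDB Mul2=-14 // r0:-14,r1:Add2,r2:Add1,r3:7,r4:-2
cycle 12: - // r0:-14,r1:Add2,r2:Add1,r3:7,r4:-2
cycle 13: CDB Add1=36 // r0:-14,r1:Add2,r2:36,r3:7,r4:-2
cycle 14: CDB Add2=-2 // r0:-14,r1:-2,r2:36,r3:7,r4:-2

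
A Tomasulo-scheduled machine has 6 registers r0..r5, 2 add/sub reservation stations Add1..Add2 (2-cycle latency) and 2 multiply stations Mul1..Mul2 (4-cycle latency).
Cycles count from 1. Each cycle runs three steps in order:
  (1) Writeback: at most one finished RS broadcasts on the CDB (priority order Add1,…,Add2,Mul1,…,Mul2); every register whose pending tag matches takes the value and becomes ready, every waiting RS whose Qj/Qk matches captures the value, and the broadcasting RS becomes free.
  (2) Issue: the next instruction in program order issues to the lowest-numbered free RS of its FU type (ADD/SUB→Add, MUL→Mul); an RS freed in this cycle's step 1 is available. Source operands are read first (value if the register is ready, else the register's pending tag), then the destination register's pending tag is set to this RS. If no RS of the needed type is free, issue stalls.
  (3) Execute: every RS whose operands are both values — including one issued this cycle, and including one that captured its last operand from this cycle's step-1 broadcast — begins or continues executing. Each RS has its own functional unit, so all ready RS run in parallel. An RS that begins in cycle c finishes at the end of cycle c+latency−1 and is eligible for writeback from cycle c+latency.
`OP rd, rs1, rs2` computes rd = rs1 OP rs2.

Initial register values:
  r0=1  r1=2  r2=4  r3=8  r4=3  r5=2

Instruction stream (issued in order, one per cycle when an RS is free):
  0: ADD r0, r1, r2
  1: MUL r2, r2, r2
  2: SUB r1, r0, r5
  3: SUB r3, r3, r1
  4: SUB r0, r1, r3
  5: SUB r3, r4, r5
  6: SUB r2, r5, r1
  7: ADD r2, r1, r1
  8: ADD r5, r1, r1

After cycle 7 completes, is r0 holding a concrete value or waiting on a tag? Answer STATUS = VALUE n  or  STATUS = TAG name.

STATUS = TAG Add1

  c1: issue ADD r0<-Add1  regs: r0:Add1,r1:2,r2:4,r3:8,r4:3,r5:2
  c2: issue MUL r2<-Mul1  regs: r0:Add1,r1:2,r2:Mul1,r3:8,r4:3,r5:2
  c3: CDB Add1=6; issue SUB r1<-Add1  regs: r0:6,r1:Add1,r2:Mul1,r3:8,r4:3,r5:2
  c4: issue SUB r3<-Add2  regs: r0:6,r1:Add1,r2:Mul1,r3:Add2,r4:3,r5:2
  c5: CDB Add1=4; issue SUB r0<-Add1  regs: r0:Add1,r1:4,r2:Mul1,r3:Add2,r4:3,r5:2
  c6: CDB Mul1=16; stall  regs: r0:Add1,r1:4,r2:16,r3:Add2,r4:3,r5:2
  c7: CDB Add2=4; issue SUB r3<-Add2  regs: r0:Add1,r1:4,r2:16,r3:Add2,r4:3,r5:2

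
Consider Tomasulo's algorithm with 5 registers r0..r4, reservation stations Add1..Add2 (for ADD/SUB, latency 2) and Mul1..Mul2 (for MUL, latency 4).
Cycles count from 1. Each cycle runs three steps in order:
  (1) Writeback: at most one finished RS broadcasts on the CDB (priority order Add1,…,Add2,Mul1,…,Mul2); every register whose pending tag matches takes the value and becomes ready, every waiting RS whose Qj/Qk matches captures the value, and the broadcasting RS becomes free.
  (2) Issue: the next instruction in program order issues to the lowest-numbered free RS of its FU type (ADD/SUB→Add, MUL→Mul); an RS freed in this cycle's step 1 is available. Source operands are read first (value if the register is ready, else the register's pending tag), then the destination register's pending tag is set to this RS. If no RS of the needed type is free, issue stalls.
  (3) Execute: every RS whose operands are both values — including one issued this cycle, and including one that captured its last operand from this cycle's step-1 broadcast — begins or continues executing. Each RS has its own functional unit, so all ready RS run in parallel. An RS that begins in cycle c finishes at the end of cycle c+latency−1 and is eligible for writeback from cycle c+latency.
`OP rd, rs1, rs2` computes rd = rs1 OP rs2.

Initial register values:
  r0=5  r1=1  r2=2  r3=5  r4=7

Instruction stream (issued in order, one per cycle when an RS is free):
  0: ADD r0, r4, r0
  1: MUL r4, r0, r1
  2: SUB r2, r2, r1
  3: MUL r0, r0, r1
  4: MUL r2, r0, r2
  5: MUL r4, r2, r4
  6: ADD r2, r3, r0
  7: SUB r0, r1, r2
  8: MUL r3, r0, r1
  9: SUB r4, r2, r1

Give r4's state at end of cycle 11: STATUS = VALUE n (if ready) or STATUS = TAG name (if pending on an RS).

STATUS = TAG Mul2

c1: issue ADD r0<-Add1 | r0:Add1,r1:1,r2:2,r3:5,r4:7
c2: issue MUL r4<-Mul1 | r0:Add1,r1:1,r2:2,r3:5,r4:Mul1
c3: CDB Add1=12; issue SUB r2<-Add1 | r0:12,r1:1,r2:Add1,r3:5,r4:Mul1
c4: issue MUL r0<-Mul2 | r0:Mul2,r1:1,r2:Add1,r3:5,r4:Mul1
c5: CDB Add1=1; stall | r0:Mul2,r1:1,r2:1,r3:5,r4:Mul1
c6: stall | r0:Mul2,r1:1,r2:1,r3:5,r4:Mul1
c7: CDB Mul1=12; issue MUL r2<-Mul1 | r0:Mul2,r1:1,r2:Mul1,r3:5,r4:12
c8: CDB Mul2=12; issue MUL r4<-Mul2 | r0:12,r1:1,r2:Mul1,r3:5,r4:Mul2
c9: issue ADD r2<-Add1 | r0:12,r1:1,r2:Add1,r3:5,r4:Mul2
c10: issue SUB r0<-Add2 | r0:Add2,r1:1,r2:Add1,r3:5,r4:Mul2
c11: CDB Add1=17; stall | r0:Add2,r1:1,r2:17,r3:5,r4:Mul2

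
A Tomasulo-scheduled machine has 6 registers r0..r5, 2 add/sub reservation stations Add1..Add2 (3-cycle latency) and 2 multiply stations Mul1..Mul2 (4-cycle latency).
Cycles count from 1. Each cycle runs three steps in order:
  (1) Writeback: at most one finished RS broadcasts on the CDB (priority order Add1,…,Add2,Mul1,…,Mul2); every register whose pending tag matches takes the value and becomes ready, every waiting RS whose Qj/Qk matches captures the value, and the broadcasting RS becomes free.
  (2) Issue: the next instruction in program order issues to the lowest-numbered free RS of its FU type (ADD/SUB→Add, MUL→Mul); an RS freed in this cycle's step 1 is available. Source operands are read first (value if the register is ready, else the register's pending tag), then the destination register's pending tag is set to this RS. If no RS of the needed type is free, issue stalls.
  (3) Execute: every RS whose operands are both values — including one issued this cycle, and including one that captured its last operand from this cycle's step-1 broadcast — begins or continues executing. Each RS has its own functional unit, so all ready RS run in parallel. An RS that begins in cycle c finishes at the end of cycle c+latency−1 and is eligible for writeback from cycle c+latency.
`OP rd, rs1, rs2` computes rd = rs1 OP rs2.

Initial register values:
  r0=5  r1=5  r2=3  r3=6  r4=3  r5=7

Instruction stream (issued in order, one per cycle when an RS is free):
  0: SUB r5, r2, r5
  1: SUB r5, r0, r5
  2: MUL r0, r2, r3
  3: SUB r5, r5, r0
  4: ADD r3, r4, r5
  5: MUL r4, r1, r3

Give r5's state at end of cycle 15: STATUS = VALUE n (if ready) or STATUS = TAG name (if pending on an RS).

STATUS = VALUE -9

cycle 1: issue SUB r5<-Add1 // r0:5,r1:5,r2:3,r3:6,r4:3,r5:Add1
cycle 2: issue SUB r5<-Add2 // r0:5,r1:5,r2:3,r3:6,r4:3,r5:Add2
cycle 3: issue MUL r0<-Mul1 // r0:Mul1,r1:5,r2:3,r3:6,r4:3,r5:Add2
cycle 4: CDB Add1=-4; issue SUB r5<-Add1 // r0:Mul1,r1:5,r2:3,r3:6,r4:3,r5:Add1
cycle 5: stall // r0:Mul1,r1:5,r2:3,r3:6,r4:3,r5:Add1
cycle 6: stall // r0:Mul1,r1:5,r2:3,r3:6,r4:3,r5:Add1
cycle 7: CDB Add2=9; issue ADD r3<-Add2 // r0:Mul1,r1:5,r2:3,r3:Add2,r4:3,r5:Add1
cycle 8: CDB Mul1=18; issue MUL r4<-Mul1 // r0:18,r1:5,r2:3,r3:Add2,r4:Mul1,r5:Add1
cycle 9: - // r0:18,r1:5,r2:3,r3:Add2,r4:Mul1,r5:Add1
cycle 10: - // r0:18,r1:5,r2:3,r3:Add2,r4:Mul1,r5:Add1
cycle 11: CDB Add1=-9 // r0:18,r1:5,r2:3,r3:Add2,r4:Mul1,r5:-9
cycle 12: - // r0:18,r1:5,r2:3,r3:Add2,r4:Mul1,r5:-9
cycle 13: - // r0:18,r1:5,r2:3,r3:Add2,r4:Mul1,r5:-9
cycle 14: CDB Add2=-6 // r0:18,r1:5,r2:3,r3:-6,r4:Mul1,r5:-9
cycle 15: - // r0:18,r1:5,r2:3,r3:-6,r4:Mul1,r5:-9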